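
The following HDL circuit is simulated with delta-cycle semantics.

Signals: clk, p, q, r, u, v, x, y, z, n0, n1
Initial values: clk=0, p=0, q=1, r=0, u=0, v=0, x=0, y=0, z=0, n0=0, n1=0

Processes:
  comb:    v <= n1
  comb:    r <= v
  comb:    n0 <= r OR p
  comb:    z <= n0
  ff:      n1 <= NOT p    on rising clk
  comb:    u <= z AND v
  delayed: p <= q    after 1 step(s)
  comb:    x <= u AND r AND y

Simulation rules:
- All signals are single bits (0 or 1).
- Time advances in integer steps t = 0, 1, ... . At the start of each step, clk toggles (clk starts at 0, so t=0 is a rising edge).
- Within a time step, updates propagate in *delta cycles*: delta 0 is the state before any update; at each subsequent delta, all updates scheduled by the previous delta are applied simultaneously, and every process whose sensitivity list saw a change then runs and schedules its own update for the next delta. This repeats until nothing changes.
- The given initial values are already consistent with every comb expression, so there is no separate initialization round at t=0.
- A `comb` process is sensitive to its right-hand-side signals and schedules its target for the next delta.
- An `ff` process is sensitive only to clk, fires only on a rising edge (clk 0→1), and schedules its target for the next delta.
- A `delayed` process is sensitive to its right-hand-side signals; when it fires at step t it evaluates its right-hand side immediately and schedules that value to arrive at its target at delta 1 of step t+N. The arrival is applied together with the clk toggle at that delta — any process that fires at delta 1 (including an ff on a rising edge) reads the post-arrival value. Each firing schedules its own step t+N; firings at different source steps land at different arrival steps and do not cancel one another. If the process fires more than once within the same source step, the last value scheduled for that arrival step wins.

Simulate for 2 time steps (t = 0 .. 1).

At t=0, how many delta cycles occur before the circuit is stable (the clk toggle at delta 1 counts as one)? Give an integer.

t0.Δ0 clk=0 n0=0 q=1 r=0 u=0 p=0 z=0 n1=0 x=0 v=0 y=0
t0.Δ1 clk=1 n0=0 q=1 r=0 u=0 p=0 z=0 n1=0 x=0 v=0 y=0
t0.Δ2 clk=1 n0=0 q=1 r=0 u=0 p=0 z=0 n1=1 x=0 v=0 y=0
t0.Δ3 clk=1 n0=0 q=1 r=0 u=0 p=0 z=0 n1=1 x=0 v=1 y=0
t0.Δ4 clk=1 n0=0 q=1 r=1 u=0 p=0 z=0 n1=1 x=0 v=1 y=0
t0.Δ5 clk=1 n0=1 q=1 r=1 u=0 p=0 z=0 n1=1 x=0 v=1 y=0
t0.Δ6 clk=1 n0=1 q=1 r=1 u=0 p=0 z=1 n1=1 x=0 v=1 y=0
t0.Δ7 clk=1 n0=1 q=1 r=1 u=1 p=0 z=1 n1=1 x=0 v=1 y=0
t1.Δ0 clk=1 n0=1 q=1 r=1 u=1 p=0 z=1 n1=1 x=0 v=1 y=0
t1.Δ1 clk=0 n0=1 q=1 r=1 u=1 p=0 z=1 n1=1 x=0 v=1 y=0

7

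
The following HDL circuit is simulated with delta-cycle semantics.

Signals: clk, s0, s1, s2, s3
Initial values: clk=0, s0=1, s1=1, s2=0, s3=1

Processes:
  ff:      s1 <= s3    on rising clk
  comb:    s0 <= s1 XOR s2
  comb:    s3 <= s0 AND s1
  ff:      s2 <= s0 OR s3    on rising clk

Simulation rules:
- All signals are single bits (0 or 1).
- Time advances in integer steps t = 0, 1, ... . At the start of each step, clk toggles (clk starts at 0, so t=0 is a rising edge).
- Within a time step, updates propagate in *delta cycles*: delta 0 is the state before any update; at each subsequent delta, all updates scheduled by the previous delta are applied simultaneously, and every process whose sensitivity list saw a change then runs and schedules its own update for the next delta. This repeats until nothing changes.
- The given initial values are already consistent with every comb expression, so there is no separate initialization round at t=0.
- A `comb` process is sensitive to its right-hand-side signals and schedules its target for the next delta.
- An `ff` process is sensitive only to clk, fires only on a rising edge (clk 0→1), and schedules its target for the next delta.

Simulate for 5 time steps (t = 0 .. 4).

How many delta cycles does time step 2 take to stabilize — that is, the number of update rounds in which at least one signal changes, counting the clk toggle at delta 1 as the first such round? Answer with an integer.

2

[bits: s1,s0,s3,clk,s2]
t=0: Δ0=11100 Δ1=11110 Δ2=11111 Δ3=10111 Δ4=10011 | 4Δ
t=1: Δ0=10011 Δ1=10001 | 1Δ
t=2: Δ0=10001 Δ1=10011 Δ2=00010 | 2Δ
t=3: Δ0=00010 Δ1=00000 | 1Δ
t=4: Δ0=00000 Δ1=00010 | 1Δ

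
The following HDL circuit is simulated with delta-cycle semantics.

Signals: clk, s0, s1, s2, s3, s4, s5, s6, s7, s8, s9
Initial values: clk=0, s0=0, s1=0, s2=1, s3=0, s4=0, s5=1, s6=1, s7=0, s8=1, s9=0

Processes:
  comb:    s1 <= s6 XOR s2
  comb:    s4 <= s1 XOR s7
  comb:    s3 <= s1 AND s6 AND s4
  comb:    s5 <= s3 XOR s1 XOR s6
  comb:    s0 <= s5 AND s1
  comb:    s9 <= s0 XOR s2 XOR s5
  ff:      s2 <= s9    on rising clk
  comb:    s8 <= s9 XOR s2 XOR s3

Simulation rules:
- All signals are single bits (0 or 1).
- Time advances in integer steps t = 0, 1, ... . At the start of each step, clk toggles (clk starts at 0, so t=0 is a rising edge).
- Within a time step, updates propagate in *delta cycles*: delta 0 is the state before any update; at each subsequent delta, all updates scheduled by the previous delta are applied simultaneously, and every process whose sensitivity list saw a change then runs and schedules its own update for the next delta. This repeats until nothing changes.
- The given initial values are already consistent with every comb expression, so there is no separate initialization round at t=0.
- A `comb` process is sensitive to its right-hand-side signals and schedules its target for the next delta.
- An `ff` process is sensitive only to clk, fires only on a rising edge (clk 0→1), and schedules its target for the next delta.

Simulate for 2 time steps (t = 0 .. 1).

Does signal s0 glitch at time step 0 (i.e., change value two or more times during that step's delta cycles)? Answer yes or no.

[bits: s4,s8,s5,s7,s1,s6,s0,s9,s3,clk,s2]
t=0: Δ0=01100100001 Δ1=01100100011 Δ2=01100100010 Δ3=00101101010 Δ4=11001111010 Δ5=11001101110 Δ6=10101100110 Δ7=11101111110 Δ8=10101110110 Δ9=11101110110 | 9Δ
t=1: Δ0=11101110110 Δ1=11101110100 | 1Δ

yes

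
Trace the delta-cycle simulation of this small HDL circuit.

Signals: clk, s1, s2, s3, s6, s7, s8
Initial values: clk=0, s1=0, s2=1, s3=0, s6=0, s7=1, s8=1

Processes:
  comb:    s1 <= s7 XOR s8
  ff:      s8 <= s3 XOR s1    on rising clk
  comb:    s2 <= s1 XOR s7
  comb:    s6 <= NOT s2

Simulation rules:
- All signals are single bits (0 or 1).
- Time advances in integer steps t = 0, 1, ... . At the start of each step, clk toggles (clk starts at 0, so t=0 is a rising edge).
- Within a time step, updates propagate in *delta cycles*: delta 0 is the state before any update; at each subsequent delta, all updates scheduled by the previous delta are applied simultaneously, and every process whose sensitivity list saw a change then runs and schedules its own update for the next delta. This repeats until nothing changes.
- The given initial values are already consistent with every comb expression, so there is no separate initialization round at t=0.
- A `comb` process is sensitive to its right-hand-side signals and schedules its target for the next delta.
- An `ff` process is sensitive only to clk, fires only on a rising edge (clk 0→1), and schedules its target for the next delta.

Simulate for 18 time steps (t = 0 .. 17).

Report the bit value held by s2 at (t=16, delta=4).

0

t=0 Δ0: s3=0 s8=1 s2=1 s6=0 s1=0 clk=0 s7=1
  Δ1: clk:0→1
  Δ2: s8:1→0
  Δ3: s1:0→1
  Δ4: s2:1→0
  Δ5: s6:0→1
  (5Δ to stable)
t=1 Δ0: s3=0 s8=0 s2=0 s6=1 s1=1 clk=1 s7=1
  Δ1: clk:1→0
  (1Δ to stable)
t=2 Δ0: s3=0 s8=0 s2=0 s6=1 s1=1 clk=0 s7=1
  Δ1: clk:0→1
  Δ2: s8:0→1
  Δ3: s1:1→0
  Δ4: s2:0→1
  Δ5: s6:1→0
  (5Δ to stable)
t=3 Δ0: s3=0 s8=1 s2=1 s6=0 s1=0 clk=1 s7=1
  Δ1: clk:1→0
  (1Δ to stable)
t=4 Δ0: s3=0 s8=1 s2=1 s6=0 s1=0 clk=0 s7=1
  Δ1: clk:0→1
  Δ2: s8:1→0
  Δ3: s1:0→1
  Δ4: s2:1→0
  Δ5: s6:0→1
  (5Δ to stable)
t=5 Δ0: s3=0 s8=0 s2=0 s6=1 s1=1 clk=1 s7=1
  Δ1: clk:1→0
  (1Δ to stable)
t=6 Δ0: s3=0 s8=0 s2=0 s6=1 s1=1 clk=0 s7=1
  Δ1: clk:0→1
  Δ2: s8:0→1
  Δ3: s1:1→0
  Δ4: s2:0→1
  Δ5: s6:1→0
  (5Δ to stable)
t=7 Δ0: s3=0 s8=1 s2=1 s6=0 s1=0 clk=1 s7=1
  Δ1: clk:1→0
  (1Δ to stable)
t=8 Δ0: s3=0 s8=1 s2=1 s6=0 s1=0 clk=0 s7=1
  Δ1: clk:0→1
  Δ2: s8:1→0
  Δ3: s1:0→1
  Δ4: s2:1→0
  Δ5: s6:0→1
  (5Δ to stable)
t=9 Δ0: s3=0 s8=0 s2=0 s6=1 s1=1 clk=1 s7=1
  Δ1: clk:1→0
  (1Δ to stable)
t=10 Δ0: s3=0 s8=0 s2=0 s6=1 s1=1 clk=0 s7=1
  Δ1: clk:0→1
  Δ2: s8:0→1
  Δ3: s1:1→0
  Δ4: s2:0→1
  Δ5: s6:1→0
  (5Δ to stable)
t=11 Δ0: s3=0 s8=1 s2=1 s6=0 s1=0 clk=1 s7=1
  Δ1: clk:1→0
  (1Δ to stable)
t=12 Δ0: s3=0 s8=1 s2=1 s6=0 s1=0 clk=0 s7=1
  Δ1: clk:0→1
  Δ2: s8:1→0
  Δ3: s1:0→1
  Δ4: s2:1→0
  Δ5: s6:0→1
  (5Δ to stable)
t=13 Δ0: s3=0 s8=0 s2=0 s6=1 s1=1 clk=1 s7=1
  Δ1: clk:1→0
  (1Δ to stable)
t=14 Δ0: s3=0 s8=0 s2=0 s6=1 s1=1 clk=0 s7=1
  Δ1: clk:0→1
  Δ2: s8:0→1
  Δ3: s1:1→0
  Δ4: s2:0→1
  Δ5: s6:1→0
  (5Δ to stable)
t=15 Δ0: s3=0 s8=1 s2=1 s6=0 s1=0 clk=1 s7=1
  Δ1: clk:1→0
  (1Δ to stable)
t=16 Δ0: s3=0 s8=1 s2=1 s6=0 s1=0 clk=0 s7=1
  Δ1: clk:0→1
  Δ2: s8:1→0
  Δ3: s1:0→1
  Δ4: s2:1→0
  Δ5: s6:0→1
  (5Δ to stable)
t=17 Δ0: s3=0 s8=0 s2=0 s6=1 s1=1 clk=1 s7=1
  Δ1: clk:1→0
  (1Δ to stable)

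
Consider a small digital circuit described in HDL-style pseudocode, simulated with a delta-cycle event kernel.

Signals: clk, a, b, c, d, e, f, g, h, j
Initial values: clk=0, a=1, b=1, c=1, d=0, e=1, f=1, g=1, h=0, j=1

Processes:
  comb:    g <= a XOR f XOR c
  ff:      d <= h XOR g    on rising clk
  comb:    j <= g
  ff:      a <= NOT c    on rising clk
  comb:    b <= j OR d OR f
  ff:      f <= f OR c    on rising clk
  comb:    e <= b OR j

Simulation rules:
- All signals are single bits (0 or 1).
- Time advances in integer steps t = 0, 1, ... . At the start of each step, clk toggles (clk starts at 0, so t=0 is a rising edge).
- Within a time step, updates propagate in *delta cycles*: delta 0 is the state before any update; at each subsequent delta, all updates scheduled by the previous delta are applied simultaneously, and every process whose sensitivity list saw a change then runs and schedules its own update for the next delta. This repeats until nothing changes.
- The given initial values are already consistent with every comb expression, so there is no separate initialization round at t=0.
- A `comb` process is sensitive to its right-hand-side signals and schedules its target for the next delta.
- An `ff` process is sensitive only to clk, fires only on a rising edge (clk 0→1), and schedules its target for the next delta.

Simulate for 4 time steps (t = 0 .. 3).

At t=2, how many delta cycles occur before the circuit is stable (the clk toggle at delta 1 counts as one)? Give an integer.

[bits: d,b,g,h,f,j,c,e,a,clk]
t=0: Δ0=0110111110 Δ1=0110111111 Δ2=1110111101 Δ3=1100111101 Δ4=1100101101 | 4Δ
t=1: Δ0=1100101101 Δ1=1100101100 | 1Δ
t=2: Δ0=1100101100 Δ1=1100101101 Δ2=0100101101 | 2Δ
t=3: Δ0=0100101101 Δ1=0100101100 | 1Δ

2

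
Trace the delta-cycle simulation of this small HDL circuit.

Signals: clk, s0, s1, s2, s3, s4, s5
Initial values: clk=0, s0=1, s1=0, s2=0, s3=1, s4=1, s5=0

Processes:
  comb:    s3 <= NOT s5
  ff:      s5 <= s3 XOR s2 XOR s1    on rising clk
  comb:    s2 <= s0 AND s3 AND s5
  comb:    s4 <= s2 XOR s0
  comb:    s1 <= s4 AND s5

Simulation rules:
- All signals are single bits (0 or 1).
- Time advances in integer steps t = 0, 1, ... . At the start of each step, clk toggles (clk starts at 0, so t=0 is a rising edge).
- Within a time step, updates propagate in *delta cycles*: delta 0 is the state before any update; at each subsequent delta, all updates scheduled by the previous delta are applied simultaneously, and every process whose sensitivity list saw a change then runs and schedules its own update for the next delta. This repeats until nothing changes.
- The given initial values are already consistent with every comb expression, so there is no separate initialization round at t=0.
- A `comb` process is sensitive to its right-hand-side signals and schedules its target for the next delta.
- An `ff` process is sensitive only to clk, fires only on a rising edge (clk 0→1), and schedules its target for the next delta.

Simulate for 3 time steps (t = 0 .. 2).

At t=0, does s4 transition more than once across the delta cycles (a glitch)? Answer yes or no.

yes

t0.Δ0 s2=0 clk=0 s5=0 s0=1 s3=1 s1=0 s4=1
t0.Δ1 s2=0 clk=1 s5=0 s0=1 s3=1 s1=0 s4=1
t0.Δ2 s2=0 clk=1 s5=1 s0=1 s3=1 s1=0 s4=1
t0.Δ3 s2=1 clk=1 s5=1 s0=1 s3=0 s1=1 s4=1
t0.Δ4 s2=0 clk=1 s5=1 s0=1 s3=0 s1=1 s4=0
t0.Δ5 s2=0 clk=1 s5=1 s0=1 s3=0 s1=0 s4=1
t0.Δ6 s2=0 clk=1 s5=1 s0=1 s3=0 s1=1 s4=1
t1.Δ0 s2=0 clk=1 s5=1 s0=1 s3=0 s1=1 s4=1
t1.Δ1 s2=0 clk=0 s5=1 s0=1 s3=0 s1=1 s4=1
t2.Δ0 s2=0 clk=0 s5=1 s0=1 s3=0 s1=1 s4=1
t2.Δ1 s2=0 clk=1 s5=1 s0=1 s3=0 s1=1 s4=1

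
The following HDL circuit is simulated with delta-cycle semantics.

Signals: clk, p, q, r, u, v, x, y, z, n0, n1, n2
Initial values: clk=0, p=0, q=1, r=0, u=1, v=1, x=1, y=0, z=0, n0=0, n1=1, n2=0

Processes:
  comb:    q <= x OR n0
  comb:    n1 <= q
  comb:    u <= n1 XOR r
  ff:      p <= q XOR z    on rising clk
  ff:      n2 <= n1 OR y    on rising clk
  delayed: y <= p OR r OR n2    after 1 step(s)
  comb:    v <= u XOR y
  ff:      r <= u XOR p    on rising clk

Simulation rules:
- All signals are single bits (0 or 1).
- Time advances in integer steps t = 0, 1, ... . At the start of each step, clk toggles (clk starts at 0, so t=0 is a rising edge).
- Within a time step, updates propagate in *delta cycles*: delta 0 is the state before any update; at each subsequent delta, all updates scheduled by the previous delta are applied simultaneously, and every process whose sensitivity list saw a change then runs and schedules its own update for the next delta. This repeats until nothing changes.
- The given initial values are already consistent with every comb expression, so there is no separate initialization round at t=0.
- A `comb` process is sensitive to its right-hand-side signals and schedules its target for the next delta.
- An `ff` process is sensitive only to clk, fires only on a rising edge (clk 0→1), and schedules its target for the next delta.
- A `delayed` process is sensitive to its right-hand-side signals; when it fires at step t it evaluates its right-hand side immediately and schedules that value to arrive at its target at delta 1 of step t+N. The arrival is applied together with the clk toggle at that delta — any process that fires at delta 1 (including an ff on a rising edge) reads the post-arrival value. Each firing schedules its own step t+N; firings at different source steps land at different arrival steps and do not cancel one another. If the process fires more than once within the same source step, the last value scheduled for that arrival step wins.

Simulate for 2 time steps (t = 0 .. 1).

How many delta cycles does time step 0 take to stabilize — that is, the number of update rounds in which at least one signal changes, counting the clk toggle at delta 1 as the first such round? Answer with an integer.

[bits: q,clk,z,v,n1,n2,r,u,p,y,x,n0]
t=0: Δ0=100110010010 Δ1=110110010010 Δ2=110111111010 Δ3=110111101010 Δ4=110011101010 | 4Δ
t=1: Δ0=110011101010 Δ1=100011101110 Δ2=100111101110 | 2Δ

4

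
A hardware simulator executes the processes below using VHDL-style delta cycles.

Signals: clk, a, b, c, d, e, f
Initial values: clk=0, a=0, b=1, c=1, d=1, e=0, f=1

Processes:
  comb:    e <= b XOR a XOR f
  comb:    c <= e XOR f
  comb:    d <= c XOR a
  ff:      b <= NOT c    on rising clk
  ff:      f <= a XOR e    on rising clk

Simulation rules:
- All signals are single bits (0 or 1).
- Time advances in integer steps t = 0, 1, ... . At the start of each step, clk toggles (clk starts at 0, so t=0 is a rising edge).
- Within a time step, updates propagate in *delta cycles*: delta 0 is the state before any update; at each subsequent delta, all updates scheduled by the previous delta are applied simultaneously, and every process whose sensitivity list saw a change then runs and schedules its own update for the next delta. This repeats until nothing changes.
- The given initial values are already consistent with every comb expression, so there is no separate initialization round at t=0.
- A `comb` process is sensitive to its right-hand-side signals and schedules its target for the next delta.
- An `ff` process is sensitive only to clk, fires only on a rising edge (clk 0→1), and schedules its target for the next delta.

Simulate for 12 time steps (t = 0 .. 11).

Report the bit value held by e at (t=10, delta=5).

1

[bits: clk,c,a,f,d,e,b]
t=0: Δ0=0101101 Δ1=1101101 Δ2=1100100 Δ3=1000100 Δ4=1000000 | 4Δ
t=1: Δ0=1000000 Δ1=0000000 | 1Δ
t=2: Δ0=0000000 Δ1=1000000 Δ2=1000001 Δ3=1000011 Δ4=1100011 Δ5=1100111 | 5Δ
t=3: Δ0=1100111 Δ1=0100111 | 1Δ
t=4: Δ0=0100111 Δ1=1100111 Δ2=1101110 Δ3=1001110 Δ4=1001010 | 4Δ
t=5: Δ0=1001010 Δ1=0001010 | 1Δ
t=6: Δ0=0001010 Δ1=1001010 Δ2=1001011 Δ3=1001001 Δ4=1101001 Δ5=1101101 | 5Δ
t=7: Δ0=1101101 Δ1=0101101 | 1Δ
t=8: Δ0=0101101 Δ1=1101101 Δ2=1100100 Δ3=1000100 Δ4=1000000 | 4Δ
t=9: Δ0=1000000 Δ1=0000000 | 1Δ
t=10: Δ0=0000000 Δ1=1000000 Δ2=1000001 Δ3=1000011 Δ4=1100011 Δ5=1100111 | 5Δ
t=11: Δ0=1100111 Δ1=0100111 | 1Δ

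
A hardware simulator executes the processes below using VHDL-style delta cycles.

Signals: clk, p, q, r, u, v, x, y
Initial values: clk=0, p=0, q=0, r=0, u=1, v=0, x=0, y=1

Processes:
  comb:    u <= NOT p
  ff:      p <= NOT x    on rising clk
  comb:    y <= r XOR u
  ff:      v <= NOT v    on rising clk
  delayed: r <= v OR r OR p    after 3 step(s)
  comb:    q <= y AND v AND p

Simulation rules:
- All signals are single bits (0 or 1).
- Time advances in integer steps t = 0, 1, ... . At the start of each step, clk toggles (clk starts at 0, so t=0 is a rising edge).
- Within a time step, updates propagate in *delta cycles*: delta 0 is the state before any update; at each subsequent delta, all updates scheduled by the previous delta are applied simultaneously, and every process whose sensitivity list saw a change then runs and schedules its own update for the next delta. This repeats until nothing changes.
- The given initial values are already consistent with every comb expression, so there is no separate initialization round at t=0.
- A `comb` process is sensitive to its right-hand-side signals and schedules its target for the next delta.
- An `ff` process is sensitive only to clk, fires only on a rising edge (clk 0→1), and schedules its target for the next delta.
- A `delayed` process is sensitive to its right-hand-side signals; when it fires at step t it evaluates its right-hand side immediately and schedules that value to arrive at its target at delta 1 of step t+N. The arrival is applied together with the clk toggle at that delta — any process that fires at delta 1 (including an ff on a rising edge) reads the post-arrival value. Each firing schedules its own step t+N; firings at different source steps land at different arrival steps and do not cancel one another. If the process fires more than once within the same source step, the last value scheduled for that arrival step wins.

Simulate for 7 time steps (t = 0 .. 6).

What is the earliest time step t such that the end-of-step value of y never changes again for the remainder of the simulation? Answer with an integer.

3

t=0 Δ0: y=1 x=0 r=0 clk=0 v=0 u=1 p=0 q=0
  Δ1: clk:0→1
  Δ2: v:0→1, p:0→1
  Δ3: u:1→0, q:0→1
  Δ4: y:1→0
  Δ5: q:1→0
  (5Δ to stable)
t=1 Δ0: y=0 x=0 r=0 clk=1 v=1 u=0 p=1 q=0
  Δ1: clk:1→0
  (1Δ to stable)
t=2 Δ0: y=0 x=0 r=0 clk=0 v=1 u=0 p=1 q=0
  Δ1: clk:0→1
  Δ2: v:1→0
  (2Δ to stable)
t=3 Δ0: y=0 x=0 r=0 clk=1 v=0 u=0 p=1 q=0
  Δ1: r:0→1, clk:1→0
  Δ2: y:0→1
  (2Δ to stable)
t=4 Δ0: y=1 x=0 r=1 clk=0 v=0 u=0 p=1 q=0
  Δ1: clk:0→1
  Δ2: v:0→1
  Δ3: q:0→1
  (3Δ to stable)
t=5 Δ0: y=1 x=0 r=1 clk=1 v=1 u=0 p=1 q=1
  Δ1: clk:1→0
  (1Δ to stable)
t=6 Δ0: y=1 x=0 r=1 clk=0 v=1 u=0 p=1 q=1
  Δ1: clk:0→1
  Δ2: v:1→0
  Δ3: q:1→0
  (3Δ to stable)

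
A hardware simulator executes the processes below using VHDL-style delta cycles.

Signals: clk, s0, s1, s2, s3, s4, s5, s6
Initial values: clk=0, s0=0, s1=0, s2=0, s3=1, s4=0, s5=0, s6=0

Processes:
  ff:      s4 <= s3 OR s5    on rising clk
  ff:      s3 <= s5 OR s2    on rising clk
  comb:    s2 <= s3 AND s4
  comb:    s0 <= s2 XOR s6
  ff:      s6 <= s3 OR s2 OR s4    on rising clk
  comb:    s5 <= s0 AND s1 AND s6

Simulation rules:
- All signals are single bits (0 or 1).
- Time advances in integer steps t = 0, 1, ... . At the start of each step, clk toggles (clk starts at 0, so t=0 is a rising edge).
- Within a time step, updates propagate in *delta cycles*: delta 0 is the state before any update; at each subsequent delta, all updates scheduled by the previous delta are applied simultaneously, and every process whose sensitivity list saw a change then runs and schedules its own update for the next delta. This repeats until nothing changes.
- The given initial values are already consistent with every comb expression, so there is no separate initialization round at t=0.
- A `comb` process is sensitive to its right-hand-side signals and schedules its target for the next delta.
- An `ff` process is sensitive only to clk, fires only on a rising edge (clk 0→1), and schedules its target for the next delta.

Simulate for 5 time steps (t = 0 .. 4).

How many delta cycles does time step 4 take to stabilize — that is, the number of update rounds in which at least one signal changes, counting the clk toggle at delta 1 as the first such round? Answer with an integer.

3

t0.Δ0 s1=0 clk=0 s2=0 s0=0 s6=0 s4=0 s5=0 s3=1
t0.Δ1 s1=0 clk=1 s2=0 s0=0 s6=0 s4=0 s5=0 s3=1
t0.Δ2 s1=0 clk=1 s2=0 s0=0 s6=1 s4=1 s5=0 s3=0
t0.Δ3 s1=0 clk=1 s2=0 s0=1 s6=1 s4=1 s5=0 s3=0
t1.Δ0 s1=0 clk=1 s2=0 s0=1 s6=1 s4=1 s5=0 s3=0
t1.Δ1 s1=0 clk=0 s2=0 s0=1 s6=1 s4=1 s5=0 s3=0
t2.Δ0 s1=0 clk=0 s2=0 s0=1 s6=1 s4=1 s5=0 s3=0
t2.Δ1 s1=0 clk=1 s2=0 s0=1 s6=1 s4=1 s5=0 s3=0
t2.Δ2 s1=0 clk=1 s2=0 s0=1 s6=1 s4=0 s5=0 s3=0
t3.Δ0 s1=0 clk=1 s2=0 s0=1 s6=1 s4=0 s5=0 s3=0
t3.Δ1 s1=0 clk=0 s2=0 s0=1 s6=1 s4=0 s5=0 s3=0
t4.Δ0 s1=0 clk=0 s2=0 s0=1 s6=1 s4=0 s5=0 s3=0
t4.Δ1 s1=0 clk=1 s2=0 s0=1 s6=1 s4=0 s5=0 s3=0
t4.Δ2 s1=0 clk=1 s2=0 s0=1 s6=0 s4=0 s5=0 s3=0
t4.Δ3 s1=0 clk=1 s2=0 s0=0 s6=0 s4=0 s5=0 s3=0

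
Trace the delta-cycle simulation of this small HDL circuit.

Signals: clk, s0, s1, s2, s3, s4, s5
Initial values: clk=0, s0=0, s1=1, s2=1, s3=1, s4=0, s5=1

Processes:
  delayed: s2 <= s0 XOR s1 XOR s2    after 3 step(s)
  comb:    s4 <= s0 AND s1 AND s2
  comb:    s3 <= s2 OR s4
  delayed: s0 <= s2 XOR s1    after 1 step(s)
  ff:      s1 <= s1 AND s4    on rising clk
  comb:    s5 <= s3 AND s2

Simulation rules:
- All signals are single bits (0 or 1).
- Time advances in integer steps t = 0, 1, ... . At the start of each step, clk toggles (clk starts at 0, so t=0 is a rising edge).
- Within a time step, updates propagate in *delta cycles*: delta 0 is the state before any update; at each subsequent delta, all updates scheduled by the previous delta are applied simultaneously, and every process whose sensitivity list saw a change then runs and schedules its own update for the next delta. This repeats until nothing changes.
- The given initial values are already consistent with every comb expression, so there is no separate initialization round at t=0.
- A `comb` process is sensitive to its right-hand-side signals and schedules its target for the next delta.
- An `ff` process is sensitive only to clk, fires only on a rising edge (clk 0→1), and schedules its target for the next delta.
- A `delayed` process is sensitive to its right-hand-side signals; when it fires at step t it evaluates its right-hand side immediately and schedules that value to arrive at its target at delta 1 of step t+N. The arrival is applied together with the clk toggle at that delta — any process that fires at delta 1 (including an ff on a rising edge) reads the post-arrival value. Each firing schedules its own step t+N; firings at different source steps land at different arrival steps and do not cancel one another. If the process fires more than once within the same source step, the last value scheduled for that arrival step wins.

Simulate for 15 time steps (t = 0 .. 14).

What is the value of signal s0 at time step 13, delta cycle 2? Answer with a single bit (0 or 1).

[bits: s4,s0,s2,s5,clk,s1,s3]
t=0: Δ0=0011011 Δ1=0011111 Δ2=0011101 | 2Δ
t=1: Δ0=0011101 Δ1=0111001 | 1Δ
t=2: Δ0=0111001 Δ1=0111101 | 1Δ
t=3: Δ0=0111101 Δ1=0111001 | 1Δ
t=4: Δ0=0111001 Δ1=0101101 Δ2=0100100 | 2Δ
t=5: Δ0=0100100 Δ1=0000000 | 1Δ
t=6: Δ0=0000000 Δ1=0000100 | 1Δ
t=7: Δ0=0000100 Δ1=0010000 Δ2=0010001 Δ3=0011001 | 3Δ
t=8: Δ0=0011001 Δ1=0101101 Δ2=0100100 | 2Δ
t=9: Δ0=0100100 Δ1=0000000 | 1Δ
t=10: Δ0=0000000 Δ1=0010100 Δ2=0010101 Δ3=0011101 | 3Δ
t=11: Δ0=0011101 Δ1=0111001 | 1Δ
t=12: Δ0=0111001 Δ1=0101101 Δ2=0100100 | 2Δ
t=13: Δ0=0100100 Δ1=0010000 Δ2=0010001 Δ3=0011001 | 3Δ
t=14: Δ0=0011001 Δ1=0101101 Δ2=0100100 | 2Δ

0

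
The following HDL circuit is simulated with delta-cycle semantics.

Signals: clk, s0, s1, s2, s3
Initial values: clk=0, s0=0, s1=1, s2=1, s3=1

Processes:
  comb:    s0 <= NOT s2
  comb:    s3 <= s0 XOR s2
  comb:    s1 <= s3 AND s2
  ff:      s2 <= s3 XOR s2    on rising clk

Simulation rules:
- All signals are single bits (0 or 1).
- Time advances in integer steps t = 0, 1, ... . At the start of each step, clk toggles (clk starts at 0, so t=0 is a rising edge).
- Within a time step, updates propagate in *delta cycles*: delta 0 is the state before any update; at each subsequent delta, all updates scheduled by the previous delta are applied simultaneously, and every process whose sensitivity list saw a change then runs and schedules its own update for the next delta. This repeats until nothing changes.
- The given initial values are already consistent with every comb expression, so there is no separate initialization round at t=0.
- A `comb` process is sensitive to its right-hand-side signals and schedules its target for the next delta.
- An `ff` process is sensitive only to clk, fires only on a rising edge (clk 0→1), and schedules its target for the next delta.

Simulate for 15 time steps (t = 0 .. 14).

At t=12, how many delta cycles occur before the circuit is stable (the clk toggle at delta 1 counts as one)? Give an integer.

t0.Δ0 s0=0 s3=1 clk=0 s1=1 s2=1
t0.Δ1 s0=0 s3=1 clk=1 s1=1 s2=1
t0.Δ2 s0=0 s3=1 clk=1 s1=1 s2=0
t0.Δ3 s0=1 s3=0 clk=1 s1=0 s2=0
t0.Δ4 s0=1 s3=1 clk=1 s1=0 s2=0
t1.Δ0 s0=1 s3=1 clk=1 s1=0 s2=0
t1.Δ1 s0=1 s3=1 clk=0 s1=0 s2=0
t2.Δ0 s0=1 s3=1 clk=0 s1=0 s2=0
t2.Δ1 s0=1 s3=1 clk=1 s1=0 s2=0
t2.Δ2 s0=1 s3=1 clk=1 s1=0 s2=1
t2.Δ3 s0=0 s3=0 clk=1 s1=1 s2=1
t2.Δ4 s0=0 s3=1 clk=1 s1=0 s2=1
t2.Δ5 s0=0 s3=1 clk=1 s1=1 s2=1
t3.Δ0 s0=0 s3=1 clk=1 s1=1 s2=1
t3.Δ1 s0=0 s3=1 clk=0 s1=1 s2=1
t4.Δ0 s0=0 s3=1 clk=0 s1=1 s2=1
t4.Δ1 s0=0 s3=1 clk=1 s1=1 s2=1
t4.Δ2 s0=0 s3=1 clk=1 s1=1 s2=0
t4.Δ3 s0=1 s3=0 clk=1 s1=0 s2=0
t4.Δ4 s0=1 s3=1 clk=1 s1=0 s2=0
t5.Δ0 s0=1 s3=1 clk=1 s1=0 s2=0
t5.Δ1 s0=1 s3=1 clk=0 s1=0 s2=0
t6.Δ0 s0=1 s3=1 clk=0 s1=0 s2=0
t6.Δ1 s0=1 s3=1 clk=1 s1=0 s2=0
t6.Δ2 s0=1 s3=1 clk=1 s1=0 s2=1
t6.Δ3 s0=0 s3=0 clk=1 s1=1 s2=1
t6.Δ4 s0=0 s3=1 clk=1 s1=0 s2=1
t6.Δ5 s0=0 s3=1 clk=1 s1=1 s2=1
t7.Δ0 s0=0 s3=1 clk=1 s1=1 s2=1
t7.Δ1 s0=0 s3=1 clk=0 s1=1 s2=1
t8.Δ0 s0=0 s3=1 clk=0 s1=1 s2=1
t8.Δ1 s0=0 s3=1 clk=1 s1=1 s2=1
t8.Δ2 s0=0 s3=1 clk=1 s1=1 s2=0
t8.Δ3 s0=1 s3=0 clk=1 s1=0 s2=0
t8.Δ4 s0=1 s3=1 clk=1 s1=0 s2=0
t9.Δ0 s0=1 s3=1 clk=1 s1=0 s2=0
t9.Δ1 s0=1 s3=1 clk=0 s1=0 s2=0
t10.Δ0 s0=1 s3=1 clk=0 s1=0 s2=0
t10.Δ1 s0=1 s3=1 clk=1 s1=0 s2=0
t10.Δ2 s0=1 s3=1 clk=1 s1=0 s2=1
t10.Δ3 s0=0 s3=0 clk=1 s1=1 s2=1
t10.Δ4 s0=0 s3=1 clk=1 s1=0 s2=1
t10.Δ5 s0=0 s3=1 clk=1 s1=1 s2=1
t11.Δ0 s0=0 s3=1 clk=1 s1=1 s2=1
t11.Δ1 s0=0 s3=1 clk=0 s1=1 s2=1
t12.Δ0 s0=0 s3=1 clk=0 s1=1 s2=1
t12.Δ1 s0=0 s3=1 clk=1 s1=1 s2=1
t12.Δ2 s0=0 s3=1 clk=1 s1=1 s2=0
t12.Δ3 s0=1 s3=0 clk=1 s1=0 s2=0
t12.Δ4 s0=1 s3=1 clk=1 s1=0 s2=0
t13.Δ0 s0=1 s3=1 clk=1 s1=0 s2=0
t13.Δ1 s0=1 s3=1 clk=0 s1=0 s2=0
t14.Δ0 s0=1 s3=1 clk=0 s1=0 s2=0
t14.Δ1 s0=1 s3=1 clk=1 s1=0 s2=0
t14.Δ2 s0=1 s3=1 clk=1 s1=0 s2=1
t14.Δ3 s0=0 s3=0 clk=1 s1=1 s2=1
t14.Δ4 s0=0 s3=1 clk=1 s1=0 s2=1
t14.Δ5 s0=0 s3=1 clk=1 s1=1 s2=1

4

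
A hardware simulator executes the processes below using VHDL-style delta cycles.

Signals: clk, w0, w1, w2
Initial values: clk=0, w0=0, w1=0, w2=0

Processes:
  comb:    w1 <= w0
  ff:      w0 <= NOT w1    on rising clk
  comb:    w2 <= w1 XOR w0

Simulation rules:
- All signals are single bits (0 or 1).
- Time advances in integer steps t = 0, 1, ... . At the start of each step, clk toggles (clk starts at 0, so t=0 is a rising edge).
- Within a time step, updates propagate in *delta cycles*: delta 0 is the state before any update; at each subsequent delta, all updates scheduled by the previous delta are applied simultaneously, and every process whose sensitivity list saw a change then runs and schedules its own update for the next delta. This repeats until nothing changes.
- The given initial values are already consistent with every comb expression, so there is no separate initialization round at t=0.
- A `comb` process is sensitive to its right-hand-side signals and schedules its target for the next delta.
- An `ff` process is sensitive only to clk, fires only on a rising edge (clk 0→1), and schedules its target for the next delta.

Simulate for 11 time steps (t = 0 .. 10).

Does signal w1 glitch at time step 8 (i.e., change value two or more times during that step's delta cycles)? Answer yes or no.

no

[bits: clk,w0,w2,w1]
t=0: Δ0=0000 Δ1=1000 Δ2=1100 Δ3=1111 Δ4=1101 | 4Δ
t=1: Δ0=1101 Δ1=0101 | 1Δ
t=2: Δ0=0101 Δ1=1101 Δ2=1001 Δ3=1010 Δ4=1000 | 4Δ
t=3: Δ0=1000 Δ1=0000 | 1Δ
t=4: Δ0=0000 Δ1=1000 Δ2=1100 Δ3=1111 Δ4=1101 | 4Δ
t=5: Δ0=1101 Δ1=0101 | 1Δ
t=6: Δ0=0101 Δ1=1101 Δ2=1001 Δ3=1010 Δ4=1000 | 4Δ
t=7: Δ0=1000 Δ1=0000 | 1Δ
t=8: Δ0=0000 Δ1=1000 Δ2=1100 Δ3=1111 Δ4=1101 | 4Δ
t=9: Δ0=1101 Δ1=0101 | 1Δ
t=10: Δ0=0101 Δ1=1101 Δ2=1001 Δ3=1010 Δ4=1000 | 4Δ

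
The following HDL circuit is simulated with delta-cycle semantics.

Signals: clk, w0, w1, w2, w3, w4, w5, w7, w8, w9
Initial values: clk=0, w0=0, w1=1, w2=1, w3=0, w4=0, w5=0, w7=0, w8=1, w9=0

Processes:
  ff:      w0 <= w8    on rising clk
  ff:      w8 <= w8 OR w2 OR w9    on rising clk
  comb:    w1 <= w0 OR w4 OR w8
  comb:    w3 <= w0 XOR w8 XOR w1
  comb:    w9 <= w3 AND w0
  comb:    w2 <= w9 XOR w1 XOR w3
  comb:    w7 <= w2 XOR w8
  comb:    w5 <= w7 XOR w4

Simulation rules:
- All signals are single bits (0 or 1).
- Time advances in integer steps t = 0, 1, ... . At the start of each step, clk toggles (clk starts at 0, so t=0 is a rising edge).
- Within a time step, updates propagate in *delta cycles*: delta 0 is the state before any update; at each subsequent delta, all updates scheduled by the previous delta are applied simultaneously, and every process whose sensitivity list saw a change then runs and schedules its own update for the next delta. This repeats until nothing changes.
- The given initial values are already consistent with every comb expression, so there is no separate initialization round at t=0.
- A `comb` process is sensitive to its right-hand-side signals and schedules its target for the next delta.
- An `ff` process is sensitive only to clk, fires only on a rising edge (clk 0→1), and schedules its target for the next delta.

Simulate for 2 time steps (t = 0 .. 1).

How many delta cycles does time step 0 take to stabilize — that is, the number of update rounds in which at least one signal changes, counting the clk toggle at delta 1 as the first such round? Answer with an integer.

7

[bits: w3,w7,w5,w9,clk,w1,w2,w8,w4,w0]
t=0: Δ0=0000011100 Δ1=0000111100 Δ2=0000111101 Δ3=1000111101 Δ4=1001110101 Δ5=1101111101 Δ6=1011111101 Δ7=1001111101 | 7Δ
t=1: Δ0=1001111101 Δ1=1001011101 | 1Δ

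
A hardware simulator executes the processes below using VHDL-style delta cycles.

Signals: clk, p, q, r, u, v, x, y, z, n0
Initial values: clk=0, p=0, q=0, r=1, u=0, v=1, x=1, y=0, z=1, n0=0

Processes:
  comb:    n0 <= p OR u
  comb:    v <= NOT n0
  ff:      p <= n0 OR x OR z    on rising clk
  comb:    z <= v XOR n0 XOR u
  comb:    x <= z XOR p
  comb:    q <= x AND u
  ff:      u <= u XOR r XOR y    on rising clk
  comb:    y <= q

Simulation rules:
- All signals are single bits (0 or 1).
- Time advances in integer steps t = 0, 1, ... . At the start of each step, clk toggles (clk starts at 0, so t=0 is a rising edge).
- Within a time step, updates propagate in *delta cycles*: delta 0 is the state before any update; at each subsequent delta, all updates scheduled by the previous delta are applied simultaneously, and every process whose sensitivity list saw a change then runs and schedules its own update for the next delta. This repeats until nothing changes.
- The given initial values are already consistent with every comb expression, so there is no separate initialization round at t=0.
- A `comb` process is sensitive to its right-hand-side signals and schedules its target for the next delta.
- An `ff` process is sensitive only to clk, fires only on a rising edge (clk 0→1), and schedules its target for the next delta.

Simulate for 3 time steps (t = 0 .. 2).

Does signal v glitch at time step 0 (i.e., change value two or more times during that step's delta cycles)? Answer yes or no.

t=0 Δ0: q=0 r=1 p=0 z=1 v=1 clk=0 x=1 y=0 n0=0 u=0
  Δ1: clk:0→1
  Δ2: p:0→1, u:0→1
  Δ3: q:0→1, z:1→0, x:1→0, n0:0→1
  Δ4: q:1→0, z:0→1, v:1→0, x:0→1, y:0→1
  Δ5: q:0→1, z:1→0, x:1→0, y:1→0
  Δ6: q:1→0, x:0→1, y:0→1
  Δ7: q:0→1, y:1→0
  Δ8: y:0→1
  (8Δ to stable)
t=1 Δ0: q=1 r=1 p=1 z=0 v=0 clk=1 x=1 y=1 n0=1 u=1
  Δ1: clk:1→0
  (1Δ to stable)
t=2 Δ0: q=1 r=1 p=1 z=0 v=0 clk=0 x=1 y=1 n0=1 u=1
  Δ1: clk:0→1
  (1Δ to stable)

no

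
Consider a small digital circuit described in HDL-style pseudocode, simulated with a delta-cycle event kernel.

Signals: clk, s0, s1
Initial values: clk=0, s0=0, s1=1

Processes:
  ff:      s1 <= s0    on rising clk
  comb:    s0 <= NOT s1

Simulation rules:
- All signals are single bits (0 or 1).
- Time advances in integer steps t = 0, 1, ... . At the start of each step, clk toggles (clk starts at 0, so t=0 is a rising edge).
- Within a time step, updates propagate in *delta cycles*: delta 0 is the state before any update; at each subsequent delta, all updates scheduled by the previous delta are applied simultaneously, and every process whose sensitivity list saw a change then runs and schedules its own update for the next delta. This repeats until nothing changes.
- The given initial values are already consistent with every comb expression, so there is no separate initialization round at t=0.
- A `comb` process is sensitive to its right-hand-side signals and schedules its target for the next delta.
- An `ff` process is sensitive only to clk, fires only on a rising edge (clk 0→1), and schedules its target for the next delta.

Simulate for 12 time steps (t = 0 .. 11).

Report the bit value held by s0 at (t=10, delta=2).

1

[bits: s0,clk,s1]
t=0: Δ0=001 Δ1=011 Δ2=010 Δ3=110 | 3Δ
t=1: Δ0=110 Δ1=100 | 1Δ
t=2: Δ0=100 Δ1=110 Δ2=111 Δ3=011 | 3Δ
t=3: Δ0=011 Δ1=001 | 1Δ
t=4: Δ0=001 Δ1=011 Δ2=010 Δ3=110 | 3Δ
t=5: Δ0=110 Δ1=100 | 1Δ
t=6: Δ0=100 Δ1=110 Δ2=111 Δ3=011 | 3Δ
t=7: Δ0=011 Δ1=001 | 1Δ
t=8: Δ0=001 Δ1=011 Δ2=010 Δ3=110 | 3Δ
t=9: Δ0=110 Δ1=100 | 1Δ
t=10: Δ0=100 Δ1=110 Δ2=111 Δ3=011 | 3Δ
t=11: Δ0=011 Δ1=001 | 1Δ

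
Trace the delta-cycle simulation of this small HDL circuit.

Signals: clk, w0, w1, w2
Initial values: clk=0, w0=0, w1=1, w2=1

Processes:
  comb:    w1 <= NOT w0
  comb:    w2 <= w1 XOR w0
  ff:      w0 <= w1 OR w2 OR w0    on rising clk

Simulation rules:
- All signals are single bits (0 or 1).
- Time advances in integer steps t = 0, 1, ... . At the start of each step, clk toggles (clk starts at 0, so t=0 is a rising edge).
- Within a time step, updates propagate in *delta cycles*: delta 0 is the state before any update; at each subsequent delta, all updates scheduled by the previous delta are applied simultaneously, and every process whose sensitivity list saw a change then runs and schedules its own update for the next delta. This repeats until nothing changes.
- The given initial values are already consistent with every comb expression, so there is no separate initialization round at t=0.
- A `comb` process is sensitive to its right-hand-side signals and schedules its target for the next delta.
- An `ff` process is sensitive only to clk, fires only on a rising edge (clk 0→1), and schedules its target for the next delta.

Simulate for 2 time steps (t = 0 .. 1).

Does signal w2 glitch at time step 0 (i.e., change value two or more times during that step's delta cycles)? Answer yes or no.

yes

[bits: w2,clk,w0,w1]
t=0: Δ0=1001 Δ1=1101 Δ2=1111 Δ3=0110 Δ4=1110 | 4Δ
t=1: Δ0=1110 Δ1=1010 | 1Δ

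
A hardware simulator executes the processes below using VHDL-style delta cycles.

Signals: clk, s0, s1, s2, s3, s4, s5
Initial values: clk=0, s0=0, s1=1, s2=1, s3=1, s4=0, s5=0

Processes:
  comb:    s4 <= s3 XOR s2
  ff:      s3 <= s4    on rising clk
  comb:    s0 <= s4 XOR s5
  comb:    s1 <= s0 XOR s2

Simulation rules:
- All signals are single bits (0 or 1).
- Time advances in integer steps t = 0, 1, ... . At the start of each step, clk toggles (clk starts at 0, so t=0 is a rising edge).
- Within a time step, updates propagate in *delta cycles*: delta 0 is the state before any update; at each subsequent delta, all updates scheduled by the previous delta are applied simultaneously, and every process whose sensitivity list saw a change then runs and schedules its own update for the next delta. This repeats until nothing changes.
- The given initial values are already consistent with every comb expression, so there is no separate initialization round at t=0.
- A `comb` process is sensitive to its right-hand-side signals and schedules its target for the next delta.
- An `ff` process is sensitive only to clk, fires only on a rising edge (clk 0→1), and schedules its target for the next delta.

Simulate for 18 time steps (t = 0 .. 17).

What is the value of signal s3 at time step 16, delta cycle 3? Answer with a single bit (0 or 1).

0

[bits: s2,s5,s0,s4,s1,s3,clk]
t=0: Δ0=1000110 Δ1=1000111 Δ2=1000101 Δ3=1001101 Δ4=1011101 Δ5=1011001 | 5Δ
t=1: Δ0=1011001 Δ1=1011000 | 1Δ
t=2: Δ0=1011000 Δ1=1011001 Δ2=1011011 Δ3=1010011 Δ4=1000011 Δ5=1000111 | 5Δ
t=3: Δ0=1000111 Δ1=1000110 | 1Δ
t=4: Δ0=1000110 Δ1=1000111 Δ2=1000101 Δ3=1001101 Δ4=1011101 Δ5=1011001 | 5Δ
t=5: Δ0=1011001 Δ1=1011000 | 1Δ
t=6: Δ0=1011000 Δ1=1011001 Δ2=1011011 Δ3=1010011 Δ4=1000011 Δ5=1000111 | 5Δ
t=7: Δ0=1000111 Δ1=1000110 | 1Δ
t=8: Δ0=1000110 Δ1=1000111 Δ2=1000101 Δ3=1001101 Δ4=1011101 Δ5=1011001 | 5Δ
t=9: Δ0=1011001 Δ1=1011000 | 1Δ
t=10: Δ0=1011000 Δ1=1011001 Δ2=1011011 Δ3=1010011 Δ4=1000011 Δ5=1000111 | 5Δ
t=11: Δ0=1000111 Δ1=1000110 | 1Δ
t=12: Δ0=1000110 Δ1=1000111 Δ2=1000101 Δ3=1001101 Δ4=1011101 Δ5=1011001 | 5Δ
t=13: Δ0=1011001 Δ1=1011000 | 1Δ
t=14: Δ0=1011000 Δ1=1011001 Δ2=1011011 Δ3=1010011 Δ4=1000011 Δ5=1000111 | 5Δ
t=15: Δ0=1000111 Δ1=1000110 | 1Δ
t=16: Δ0=1000110 Δ1=1000111 Δ2=1000101 Δ3=1001101 Δ4=1011101 Δ5=1011001 | 5Δ
t=17: Δ0=1011001 Δ1=1011000 | 1Δ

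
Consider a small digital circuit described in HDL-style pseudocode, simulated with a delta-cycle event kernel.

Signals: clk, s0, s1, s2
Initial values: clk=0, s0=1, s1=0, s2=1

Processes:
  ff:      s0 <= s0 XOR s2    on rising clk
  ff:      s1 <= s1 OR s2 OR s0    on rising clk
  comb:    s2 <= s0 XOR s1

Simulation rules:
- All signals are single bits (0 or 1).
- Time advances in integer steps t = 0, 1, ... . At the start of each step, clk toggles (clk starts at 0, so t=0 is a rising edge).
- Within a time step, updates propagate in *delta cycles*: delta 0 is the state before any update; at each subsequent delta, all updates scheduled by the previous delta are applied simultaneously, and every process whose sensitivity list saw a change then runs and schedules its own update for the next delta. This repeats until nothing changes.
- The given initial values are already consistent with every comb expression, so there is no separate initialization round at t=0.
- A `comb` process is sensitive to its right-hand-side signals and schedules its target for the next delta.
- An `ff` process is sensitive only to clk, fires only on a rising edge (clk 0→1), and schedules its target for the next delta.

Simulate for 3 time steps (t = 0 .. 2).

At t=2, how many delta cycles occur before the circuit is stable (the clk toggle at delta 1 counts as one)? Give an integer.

[bits: s2,s0,clk,s1]
t=0: Δ0=1100 Δ1=1110 Δ2=1011 | 2Δ
t=1: Δ0=1011 Δ1=1001 | 1Δ
t=2: Δ0=1001 Δ1=1011 Δ2=1111 Δ3=0111 | 3Δ

3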